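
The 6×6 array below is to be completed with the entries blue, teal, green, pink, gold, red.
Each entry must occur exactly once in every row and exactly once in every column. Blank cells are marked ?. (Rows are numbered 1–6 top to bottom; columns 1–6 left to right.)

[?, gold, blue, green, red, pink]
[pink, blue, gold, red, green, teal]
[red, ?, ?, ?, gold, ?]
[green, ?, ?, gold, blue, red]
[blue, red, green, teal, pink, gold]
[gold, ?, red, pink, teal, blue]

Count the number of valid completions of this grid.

2

Row 1, column 1: eliminating its row and column leaves {teal}.
Row 3, column 2: eliminating its row and column leaves {teal, green, pink}.
Row 3, column 3: eliminating its row and column leaves {teal, pink}.
Row 3, column 4: eliminating its row and column leaves {blue}.
Row 3, column 6: eliminating its row and column leaves {green}.
Row 4, column 2: eliminating its row and column leaves {teal, pink}.
Row 4, column 3: eliminating its row and column leaves {teal, pink}.
Row 6, column 2: eliminating its row and column leaves {green}.
Enumerating the assignments across these blanks that avoid any row or column repeat gives 2 completions.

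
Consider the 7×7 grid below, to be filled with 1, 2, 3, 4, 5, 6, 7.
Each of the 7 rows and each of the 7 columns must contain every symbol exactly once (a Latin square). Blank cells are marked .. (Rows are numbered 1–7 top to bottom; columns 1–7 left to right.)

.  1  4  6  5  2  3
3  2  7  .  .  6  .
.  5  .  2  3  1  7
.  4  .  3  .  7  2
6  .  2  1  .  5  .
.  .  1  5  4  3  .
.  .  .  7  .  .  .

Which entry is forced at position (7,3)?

Row 1, column 1: row 1 has {1, 2, 3, 4, 5, 6} and column 1 has {3, 6}, leaving only 7.
Row 2, column 4: row 2 has {2, 3, 6, 7} and column 4 has {1, 2, 3, 5, 6, 7}, leaving only 4.
Row 2, column 5: row 2 has {2, 3, 4, 6, 7} and column 5 has {3, 4, 5}, leaving only 1.
Row 2, column 7: row 2 has {1, 2, 3, 4, 6, 7} and column 7 has {2, 3, 7}, leaving only 5.
Row 3, column 1: row 3 has {1, 2, 3, 5, 7} and column 1 has {3, 6, 7}, leaving only 4.
Row 3, column 3: row 3 has {1, 2, 3, 4, 5, 7} and column 3 has {1, 2, 4, 7}, leaving only 6.
Row 4, column 3: row 4 has {2, 3, 4, 7} and column 3 has {1, 2, 4, 6, 7}, leaving only 5.
Row 7 already has {7} and column 3 already has {1, 2, 4, 5, 6, 7}, so row 7, column 3 must be 3.

3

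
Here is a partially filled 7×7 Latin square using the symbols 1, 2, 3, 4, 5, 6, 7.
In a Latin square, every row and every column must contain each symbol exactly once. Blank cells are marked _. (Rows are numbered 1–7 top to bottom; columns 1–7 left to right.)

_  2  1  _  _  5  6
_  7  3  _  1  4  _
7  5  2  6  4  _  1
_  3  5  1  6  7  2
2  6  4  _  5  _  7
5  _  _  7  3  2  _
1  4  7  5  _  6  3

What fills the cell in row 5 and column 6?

Row 1, column 5: row 1 has {1, 2, 5, 6} and column 5 has {1, 3, 4, 5, 6}, leaving only 7.
Row 2, column 1: row 2 has {1, 3, 4, 7} and column 1 has {1, 2, 5, 7}, leaving only 6.
Row 2, column 4: row 2 has {1, 3, 4, 6, 7} and column 4 has {1, 5, 6, 7}, leaving only 2.
Row 2, column 7: row 2 has {1, 2, 3, 4, 6, 7} and column 7 has {1, 2, 3, 6, 7}, leaving only 5.
Row 3, column 6: row 3 has {1, 2, 4, 5, 6, 7} and column 6 has {2, 4, 5, 6, 7}, leaving only 3.
Row 5 already has {2, 4, 5, 6, 7} and column 6 already has {2, 3, 4, 5, 6, 7}, so row 5, column 6 must be 1.

1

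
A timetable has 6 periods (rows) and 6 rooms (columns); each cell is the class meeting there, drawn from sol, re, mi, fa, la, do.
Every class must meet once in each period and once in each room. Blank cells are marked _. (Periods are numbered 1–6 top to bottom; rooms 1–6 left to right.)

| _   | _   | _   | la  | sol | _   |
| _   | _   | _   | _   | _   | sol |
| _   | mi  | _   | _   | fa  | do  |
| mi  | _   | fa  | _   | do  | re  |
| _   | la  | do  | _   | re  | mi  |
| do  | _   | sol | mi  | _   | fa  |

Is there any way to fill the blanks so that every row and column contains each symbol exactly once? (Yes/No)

No

Period 1, room 6: period 1 together with room 6 already contain {sol, re, mi, fa, la, do} — every symbol — so nothing can go there. The grid has no valid completion.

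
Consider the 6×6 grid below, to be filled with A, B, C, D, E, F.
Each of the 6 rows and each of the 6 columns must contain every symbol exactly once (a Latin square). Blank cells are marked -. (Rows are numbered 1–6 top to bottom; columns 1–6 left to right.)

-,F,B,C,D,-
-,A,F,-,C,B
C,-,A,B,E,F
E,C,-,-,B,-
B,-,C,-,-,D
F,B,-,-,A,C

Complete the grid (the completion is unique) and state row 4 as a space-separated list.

E C D F B A

Row 4, column 3: row 4 has {B, C, E} and column 3 has {A, B, C, F}, leaving only D.
Row 4, column 6: row 4 has {B, C, D, E} and column 6 has {B, C, D, F}, leaving only A.
Row 4, column 4: row 4 has {A, B, C, D, E} and column 4 has {B, C}, leaving only F.
So row 4 reads: E C D F B A.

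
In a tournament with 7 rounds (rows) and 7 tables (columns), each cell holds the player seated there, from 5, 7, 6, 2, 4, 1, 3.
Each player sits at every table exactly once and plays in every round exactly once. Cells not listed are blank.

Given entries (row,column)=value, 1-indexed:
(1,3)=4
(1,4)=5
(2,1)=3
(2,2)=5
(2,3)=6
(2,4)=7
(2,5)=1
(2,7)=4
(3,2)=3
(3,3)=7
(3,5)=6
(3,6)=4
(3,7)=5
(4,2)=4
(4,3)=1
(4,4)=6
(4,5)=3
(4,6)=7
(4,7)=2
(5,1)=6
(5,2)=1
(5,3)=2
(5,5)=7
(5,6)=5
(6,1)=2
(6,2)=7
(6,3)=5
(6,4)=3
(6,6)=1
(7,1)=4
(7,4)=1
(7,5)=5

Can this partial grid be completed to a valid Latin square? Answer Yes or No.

Yes

No round or table among the givens repeats a symbol, and propagating forced cells runs into no contradiction.
One valid completion exists (for instance, 7 6 4 5 2 3 1 / 3 5 6 7 1 2 4 / 1 3 7 2 6 4 5 / 5 4 1 6 3 7 2 / 6 1 2 4 7 5 3 / 2 7 5 3 4 1 6 / 4 2 3 1 5 6 7).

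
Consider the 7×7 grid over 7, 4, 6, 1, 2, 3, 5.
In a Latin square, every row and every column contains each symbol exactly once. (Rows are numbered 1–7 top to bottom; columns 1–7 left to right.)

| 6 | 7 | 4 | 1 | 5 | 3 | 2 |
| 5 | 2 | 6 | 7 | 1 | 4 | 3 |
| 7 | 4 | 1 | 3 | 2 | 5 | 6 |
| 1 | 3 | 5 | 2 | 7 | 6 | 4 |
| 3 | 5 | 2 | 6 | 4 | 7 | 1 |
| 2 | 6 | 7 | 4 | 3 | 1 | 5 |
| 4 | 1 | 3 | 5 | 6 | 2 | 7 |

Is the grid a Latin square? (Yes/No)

Yes

Each row is a permutation of the 7 symbols, and so is each column.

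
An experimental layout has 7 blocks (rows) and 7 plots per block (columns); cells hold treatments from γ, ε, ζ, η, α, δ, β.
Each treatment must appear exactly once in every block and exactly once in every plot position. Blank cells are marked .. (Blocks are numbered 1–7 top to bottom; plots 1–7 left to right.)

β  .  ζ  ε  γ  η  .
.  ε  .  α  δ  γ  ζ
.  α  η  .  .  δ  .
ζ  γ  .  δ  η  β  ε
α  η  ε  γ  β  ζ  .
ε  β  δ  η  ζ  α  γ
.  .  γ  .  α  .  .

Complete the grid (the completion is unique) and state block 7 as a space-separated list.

Block 7, plot 6: block 7 has {γ, α} and plot 6 has {γ, ζ, η, α, δ, β}, leaving only ε.
Block 1, plot 2: block 1 has {γ, ε, ζ, η, β} and plot 2 has {γ, ε, η, α, β}, leaving only δ.
Block 7, plot 2: block 7 has {γ, ε, α} and plot 2 has {γ, ε, η, α, δ, β}, leaving only ζ.
Block 7, plot 4: block 7 has {γ, ε, ζ, α} and plot 4 has {γ, ε, η, α, δ}, leaving only β.
Block 1, plot 7: block 1 has {γ, ε, ζ, η, δ, β} and plot 7 has {γ, ε, ζ}, leaving only α.
Block 2, plot 1: block 2 has {γ, ε, ζ, α, δ} and plot 1 has {ε, ζ, α, β}, leaving only η.
Block 7, plot 1: block 7 has {γ, ε, ζ, α, β} and plot 1 has {ε, ζ, η, α, β}, leaving only δ.
Block 7, plot 7: block 7 has {γ, ε, ζ, α, δ, β} and plot 7 has {γ, ε, ζ, α}, leaving only η.
So block 7 reads: δ ζ γ β α ε η.

δ ζ γ β α ε η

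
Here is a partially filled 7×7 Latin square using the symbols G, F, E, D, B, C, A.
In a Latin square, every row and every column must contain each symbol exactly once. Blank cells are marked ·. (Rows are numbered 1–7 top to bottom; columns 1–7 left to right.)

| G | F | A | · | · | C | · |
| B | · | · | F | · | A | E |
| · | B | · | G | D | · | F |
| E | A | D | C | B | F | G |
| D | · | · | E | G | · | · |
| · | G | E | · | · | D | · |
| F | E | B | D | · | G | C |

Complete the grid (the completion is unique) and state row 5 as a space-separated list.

D C F E G B A

Row 5, column 2: row 5 has {G, E, D} and column 2 has {G, F, E, B, A}, leaving only C.
Row 5, column 3: row 5 has {G, E, D, C} and column 3 has {E, D, B, A}, leaving only F.
Row 5, column 6: row 5 has {G, F, E, D, C} and column 6 has {G, F, D, C, A}, leaving only B.
Row 5, column 7: row 5 has {G, F, E, D, B, C} and column 7 has {G, F, E, C}, leaving only A.
So row 5 reads: D C F E G B A.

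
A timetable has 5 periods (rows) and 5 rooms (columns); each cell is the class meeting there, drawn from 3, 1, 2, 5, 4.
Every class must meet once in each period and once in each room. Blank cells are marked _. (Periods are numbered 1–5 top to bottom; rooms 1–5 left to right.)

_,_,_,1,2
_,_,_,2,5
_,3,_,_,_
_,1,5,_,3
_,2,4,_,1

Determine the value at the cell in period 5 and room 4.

3

Period 1, room 3: period 1 has {1, 2} and room 3 has {5, 4}, leaving only 3.
Period 2, room 2: period 2 has {2, 5} and room 2 has {3, 1, 2}, leaving only 4.
Period 1, room 2: period 1 has {3, 1, 2} and room 2 has {3, 1, 2, 4}, leaving only 5.
Period 1, room 1: period 1 has {3, 1, 2, 5} and room 1 has {}, leaving only 4.
Period 2, room 3: period 2 has {2, 5, 4} and room 3 has {3, 5, 4}, leaving only 1.
Period 2, room 1: period 2 has {1, 2, 5, 4} and room 1 has {4}, leaving only 3.
Period 3, room 3: period 3 has {3} and room 3 has {3, 1, 5, 4}, leaving only 2.
Period 3, room 5: period 3 has {3, 2} and room 5 has {3, 1, 2, 5}, leaving only 4.
Period 3, room 4: period 3 has {3, 2, 4} and room 4 has {1, 2}, leaving only 5.
Period 5 already has {1, 2, 4} and room 4 already has {1, 2, 5}, so period 5, room 4 must be 3.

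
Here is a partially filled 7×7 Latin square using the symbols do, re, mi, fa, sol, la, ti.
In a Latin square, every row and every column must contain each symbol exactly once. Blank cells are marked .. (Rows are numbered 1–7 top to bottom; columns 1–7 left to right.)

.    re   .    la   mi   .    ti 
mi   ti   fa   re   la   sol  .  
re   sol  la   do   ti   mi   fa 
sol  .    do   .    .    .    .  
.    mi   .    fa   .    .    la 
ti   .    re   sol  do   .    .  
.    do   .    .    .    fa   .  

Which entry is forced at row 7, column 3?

Row 1, column 3: row 1 has {re, mi, la, ti} and column 3 has {do, re, fa, la}, leaving only sol.
Row 1, column 6: row 1 has {re, mi, sol, la, ti} and column 6 has {mi, fa, sol}, leaving only do.
Row 1, column 1: row 1 has {do, re, mi, sol, la, ti} and column 1 has {re, mi, sol, ti}, leaving only fa.
Row 2, column 7: row 2 has {re, mi, fa, sol, la, ti} and column 7 has {fa, la, ti}, leaving only do.
Row 5, column 1: row 5 has {mi, fa, la} and column 1 has {re, mi, fa, sol, ti}, leaving only do.
Row 5, column 3: row 5 has {do, mi, fa, la} and column 3 has {do, re, fa, sol, la}, leaving only ti.
Row 7 already has {do, fa} and column 3 already has {do, re, fa, sol, la, ti}, so row 7, column 3 must be mi.

mi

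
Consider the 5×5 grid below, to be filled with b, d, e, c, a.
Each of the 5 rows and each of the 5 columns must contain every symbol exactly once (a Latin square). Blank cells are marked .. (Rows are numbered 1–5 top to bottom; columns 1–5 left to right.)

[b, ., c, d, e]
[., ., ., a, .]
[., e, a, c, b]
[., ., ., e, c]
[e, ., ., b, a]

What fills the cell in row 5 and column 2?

c

Row 1, column 2: row 1 has {b, d, e, c} and column 2 has {e}, leaving only a.
Row 2, column 5: row 2 has {a} and column 5 has {b, e, c, a}, leaving only d.
Row 2, column 1: row 2 has {d, a} and column 1 has {b, e}, leaving only c.
Row 2, column 2: row 2 has {d, c, a} and column 2 has {e, a}, leaving only b.
Row 2, column 3: row 2 has {b, d, c, a} and column 3 has {c, a}, leaving only e.
Row 3, column 1: row 3 has {b, e, c, a} and column 1 has {b, e, c}, leaving only d.
Row 4, column 1: row 4 has {e, c} and column 1 has {b, d, e, c}, leaving only a.
Row 4, column 2: row 4 has {e, c, a} and column 2 has {b, e, a}, leaving only d.
Row 5 already has {b, e, a} and column 2 already has {b, d, e, a}, so row 5, column 2 must be c.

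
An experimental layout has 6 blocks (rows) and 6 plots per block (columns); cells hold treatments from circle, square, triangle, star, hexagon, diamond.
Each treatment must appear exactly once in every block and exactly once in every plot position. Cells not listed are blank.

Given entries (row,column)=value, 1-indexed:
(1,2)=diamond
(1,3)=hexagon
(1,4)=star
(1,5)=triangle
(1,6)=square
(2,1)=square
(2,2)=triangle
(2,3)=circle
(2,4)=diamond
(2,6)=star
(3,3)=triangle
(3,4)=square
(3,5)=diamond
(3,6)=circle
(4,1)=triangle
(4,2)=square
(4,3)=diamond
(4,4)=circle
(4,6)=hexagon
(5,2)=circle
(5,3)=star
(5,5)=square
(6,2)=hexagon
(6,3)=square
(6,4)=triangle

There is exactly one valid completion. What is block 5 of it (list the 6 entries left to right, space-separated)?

diamond circle star hexagon square triangle

Block 5, plot 4: block 5 has {circle, square, star} and plot 4 has {circle, square, triangle, star, diamond}, leaving only hexagon.
Block 5, plot 1: block 5 has {circle, square, star, hexagon} and plot 1 has {square, triangle}, leaving only diamond.
Block 5, plot 6: block 5 has {circle, square, star, hexagon, diamond} and plot 6 has {circle, square, star, hexagon}, leaving only triangle.
So block 5 reads: diamond circle star hexagon square triangle.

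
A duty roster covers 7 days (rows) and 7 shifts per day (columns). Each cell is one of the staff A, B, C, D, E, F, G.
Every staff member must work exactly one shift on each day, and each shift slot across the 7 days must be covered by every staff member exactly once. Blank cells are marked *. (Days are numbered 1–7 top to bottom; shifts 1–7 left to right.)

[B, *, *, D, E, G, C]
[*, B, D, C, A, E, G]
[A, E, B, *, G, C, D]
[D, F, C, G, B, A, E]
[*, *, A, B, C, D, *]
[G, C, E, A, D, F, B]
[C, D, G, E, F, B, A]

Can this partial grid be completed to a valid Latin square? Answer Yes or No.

Yes

No day or shift among the givens repeats a symbol, and propagating forced cells runs into no contradiction.
One valid completion exists (for instance, B A F D E G C / F B D C A E G / A E B F G C D / D F C G B A E / E G A B C D F / G C E A D F B / C D G E F B A).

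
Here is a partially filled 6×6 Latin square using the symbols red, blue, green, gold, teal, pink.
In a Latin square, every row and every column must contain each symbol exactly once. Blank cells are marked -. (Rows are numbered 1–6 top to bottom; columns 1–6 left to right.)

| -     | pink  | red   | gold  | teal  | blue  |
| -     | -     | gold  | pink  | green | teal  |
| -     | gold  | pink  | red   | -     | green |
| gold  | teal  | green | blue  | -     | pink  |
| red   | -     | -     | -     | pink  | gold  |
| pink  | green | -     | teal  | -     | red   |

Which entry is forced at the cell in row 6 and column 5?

gold

Row 1, column 1: row 1 has {red, blue, gold, teal, pink} and column 1 has {red, gold, pink}, leaving only green.
Row 2, column 1: row 2 has {green, gold, teal, pink} and column 1 has {red, green, gold, pink}, leaving only blue.
Row 2, column 2: row 2 has {blue, green, gold, teal, pink} and column 2 has {green, gold, teal, pink}, leaving only red.
Row 3, column 1: row 3 has {red, green, gold, pink} and column 1 has {red, blue, green, gold, pink}, leaving only teal.
Row 3, column 5: row 3 has {red, green, gold, teal, pink} and column 5 has {green, teal, pink}, leaving only blue.
Row 6 already has {red, green, teal, pink} and column 5 already has {blue, green, teal, pink}, so row 6, column 5 must be gold.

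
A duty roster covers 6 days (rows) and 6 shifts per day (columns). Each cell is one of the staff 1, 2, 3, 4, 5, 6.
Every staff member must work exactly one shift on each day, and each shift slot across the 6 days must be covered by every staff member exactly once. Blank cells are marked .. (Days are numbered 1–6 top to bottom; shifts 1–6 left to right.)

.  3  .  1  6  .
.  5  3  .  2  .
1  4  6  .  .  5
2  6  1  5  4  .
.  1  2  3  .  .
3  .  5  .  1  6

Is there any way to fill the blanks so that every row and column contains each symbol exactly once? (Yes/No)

Yes

No day or shift among the givens repeats a symbol, and propagating forced cells runs into no contradiction.
One valid completion exists (for instance, 5 3 4 1 6 2 / 4 5 3 6 2 1 / 1 4 6 2 3 5 / 2 6 1 5 4 3 / 6 1 2 3 5 4 / 3 2 5 4 1 6).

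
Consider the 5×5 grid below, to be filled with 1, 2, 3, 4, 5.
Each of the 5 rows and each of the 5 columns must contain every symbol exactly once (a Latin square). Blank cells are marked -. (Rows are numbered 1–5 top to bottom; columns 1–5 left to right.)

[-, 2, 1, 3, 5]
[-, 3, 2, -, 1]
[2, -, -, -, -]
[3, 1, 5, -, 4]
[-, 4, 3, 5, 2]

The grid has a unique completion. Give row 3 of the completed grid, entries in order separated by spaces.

2 5 4 1 3

Row 3, column 2: row 3 has {2} and column 2 has {1, 2, 3, 4}, leaving only 5.
Row 3, column 3: row 3 has {2, 5} and column 3 has {1, 2, 3, 5}, leaving only 4.
Row 3, column 4: row 3 has {2, 4, 5} and column 4 has {3, 5}, leaving only 1.
Row 3, column 5: row 3 has {1, 2, 4, 5} and column 5 has {1, 2, 4, 5}, leaving only 3.
So row 3 reads: 2 5 4 1 3.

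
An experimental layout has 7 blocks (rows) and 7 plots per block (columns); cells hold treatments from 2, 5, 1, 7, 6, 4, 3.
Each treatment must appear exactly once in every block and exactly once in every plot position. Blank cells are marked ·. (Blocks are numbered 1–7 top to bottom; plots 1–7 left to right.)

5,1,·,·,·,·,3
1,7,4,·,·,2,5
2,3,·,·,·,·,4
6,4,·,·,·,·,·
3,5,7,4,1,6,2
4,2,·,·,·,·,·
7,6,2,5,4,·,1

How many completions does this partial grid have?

Block 1, plot 3: eliminating its block and plot leaves {6}.
Block 1, plot 4: eliminating its block and plot leaves {2, 7, 6}.
Block 1, plot 5: eliminating its block and plot leaves {2, 7, 6}.
Block 1, plot 6: eliminating its block and plot leaves {7, 4}.
Block 2, plot 4: eliminating its block and plot leaves {6, 3}.
Block 2, plot 5: eliminating its block and plot leaves {6, 3}.
Block 3, plot 3: eliminating its block and plot leaves {5, 1, 6}.
Block 3, plot 4: eliminating its block and plot leaves {1, 7, 6}.
Block 3, plot 5: eliminating its block and plot leaves {5, 7, 6}.
Block 3, plot 6: eliminating its block and plot leaves {5, 1, 7}.
Block 4, plot 3: eliminating its block and plot leaves {5, 1, 3}.
Block 4, plot 4: eliminating its block and plot leaves {2, 1, 7, 3}.
Block 4, plot 5: eliminating its block and plot leaves {2, 5, 7, 3}.
Block 4, plot 6: eliminating its block and plot leaves {5, 1, 7, 3}.
Block 4, plot 7: eliminating its block and plot leaves {7}.
Block 6, plot 3: eliminating its block and plot leaves {5, 1, 6, 3}.
Block 6, plot 4: eliminating its block and plot leaves {1, 7, 6, 3}.
Block 6, plot 5: eliminating its block and plot leaves {5, 7, 6, 3}.
Block 6, plot 6: eliminating its block and plot leaves {5, 1, 7, 3}.
Block 6, plot 7: eliminating its block and plot leaves {7, 6}.
Block 7, plot 6: eliminating its block and plot leaves {3}.
Enumerating the assignments across these blanks that avoid any block or plot repeat gives 10 completions.

10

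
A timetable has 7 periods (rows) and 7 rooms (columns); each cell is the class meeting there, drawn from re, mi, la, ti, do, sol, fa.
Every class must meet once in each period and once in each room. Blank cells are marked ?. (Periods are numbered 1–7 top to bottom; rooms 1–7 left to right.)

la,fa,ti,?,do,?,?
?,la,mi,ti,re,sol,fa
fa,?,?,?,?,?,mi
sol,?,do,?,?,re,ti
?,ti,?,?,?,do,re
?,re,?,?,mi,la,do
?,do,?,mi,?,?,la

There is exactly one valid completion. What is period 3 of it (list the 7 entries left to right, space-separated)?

fa sol re do la ti mi

Period 3, room 2: period 3 has {mi, fa} and room 2 has {re, la, ti, do, fa}, leaving only sol.
Period 3, room 6: period 3 has {mi, sol, fa} and room 6 has {re, la, do, sol}, leaving only ti.
Period 3, room 5: period 3 has {mi, ti, sol, fa} and room 5 has {re, mi, do}, leaving only la.
Period 3, room 3: period 3 has {mi, la, ti, sol, fa} and room 3 has {mi, ti, do}, leaving only re.
Period 3, room 4: period 3 has {re, mi, la, ti, sol, fa} and room 4 has {mi, ti}, leaving only do.
So period 3 reads: fa sol re do la ti mi.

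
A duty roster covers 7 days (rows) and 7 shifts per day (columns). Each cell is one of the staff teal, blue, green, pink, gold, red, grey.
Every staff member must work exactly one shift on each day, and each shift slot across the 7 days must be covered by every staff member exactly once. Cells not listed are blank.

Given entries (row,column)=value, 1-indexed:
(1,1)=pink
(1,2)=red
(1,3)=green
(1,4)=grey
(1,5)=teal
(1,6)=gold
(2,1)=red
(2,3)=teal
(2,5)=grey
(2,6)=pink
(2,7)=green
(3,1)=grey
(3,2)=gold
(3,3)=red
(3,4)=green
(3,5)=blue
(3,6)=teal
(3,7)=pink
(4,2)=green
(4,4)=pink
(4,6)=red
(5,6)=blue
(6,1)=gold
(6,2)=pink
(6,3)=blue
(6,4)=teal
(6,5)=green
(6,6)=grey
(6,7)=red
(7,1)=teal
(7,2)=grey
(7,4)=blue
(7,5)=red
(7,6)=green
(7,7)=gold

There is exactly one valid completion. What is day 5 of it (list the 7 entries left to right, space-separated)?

green teal gold red pink blue grey

Day 5, shift 1: day 5 has {blue} and shift 1 has {teal, pink, gold, red, grey}, leaving only green.
Day 5, shift 2: day 5 has {blue, green} and shift 2 has {green, pink, gold, red, grey}, leaving only teal.
Day 5, shift 7: day 5 has {teal, blue, green} and shift 7 has {green, pink, gold, red}, leaving only grey.
Day 1, shift 7: day 1 has {teal, green, pink, gold, red, grey} and shift 7 has {green, pink, gold, red, grey}, leaving only blue.
Day 2, shift 2: day 2 has {teal, green, pink, red, grey} and shift 2 has {teal, green, pink, gold, red, grey}, leaving only blue.
Day 2, shift 4: day 2 has {teal, blue, green, pink, red, grey} and shift 4 has {teal, blue, green, pink, grey}, leaving only gold.
Day 5, shift 4: day 5 has {teal, blue, green, grey} and shift 4 has {teal, blue, green, pink, gold, grey}, leaving only red.
Day 4, shift 1: day 4 has {green, pink, red} and shift 1 has {teal, green, pink, gold, red, grey}, leaving only blue.
Day 4, shift 5: day 4 has {blue, green, pink, red} and shift 5 has {teal, blue, green, red, grey}, leaving only gold.
Day 5, shift 5: day 5 has {teal, blue, green, red, grey} and shift 5 has {teal, blue, green, gold, red, grey}, leaving only pink.
Day 5, shift 3: day 5 has {teal, blue, green, pink, red, grey} and shift 3 has {teal, blue, green, red}, leaving only gold.
So day 5 reads: green teal gold red pink blue grey.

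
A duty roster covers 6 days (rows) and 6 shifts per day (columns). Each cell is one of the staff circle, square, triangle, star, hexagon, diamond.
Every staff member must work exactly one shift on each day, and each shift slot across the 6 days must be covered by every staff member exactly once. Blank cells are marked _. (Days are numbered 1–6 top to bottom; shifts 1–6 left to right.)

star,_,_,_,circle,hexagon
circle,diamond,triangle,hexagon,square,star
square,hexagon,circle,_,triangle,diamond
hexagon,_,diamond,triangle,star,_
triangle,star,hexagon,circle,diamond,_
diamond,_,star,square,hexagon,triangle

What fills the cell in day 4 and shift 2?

square

Day 1, shift 3: day 1 has {circle, star, hexagon} and shift 3 has {circle, triangle, star, hexagon, diamond}, leaving only square.
Day 1, shift 2: day 1 has {circle, square, star, hexagon} and shift 2 has {star, hexagon, diamond}, leaving only triangle.
Day 1, shift 4: day 1 has {circle, square, triangle, star, hexagon} and shift 4 has {circle, square, triangle, hexagon}, leaving only diamond.
Day 3, shift 4: day 3 has {circle, square, triangle, hexagon, diamond} and shift 4 has {circle, square, triangle, hexagon, diamond}, leaving only star.
Day 5, shift 6: day 5 has {circle, triangle, star, hexagon, diamond} and shift 6 has {triangle, star, hexagon, diamond}, leaving only square.
Day 4, shift 6: day 4 has {triangle, star, hexagon, diamond} and shift 6 has {square, triangle, star, hexagon, diamond}, leaving only circle.
Day 4 already has {circle, triangle, star, hexagon, diamond} and shift 2 already has {triangle, star, hexagon, diamond}, so day 4, shift 2 must be square.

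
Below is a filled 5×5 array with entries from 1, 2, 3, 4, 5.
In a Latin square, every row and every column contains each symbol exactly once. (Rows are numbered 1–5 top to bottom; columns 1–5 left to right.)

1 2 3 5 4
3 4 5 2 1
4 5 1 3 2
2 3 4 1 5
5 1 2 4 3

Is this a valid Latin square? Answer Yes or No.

Each row is a permutation of the 5 symbols, and so is each column.

Yes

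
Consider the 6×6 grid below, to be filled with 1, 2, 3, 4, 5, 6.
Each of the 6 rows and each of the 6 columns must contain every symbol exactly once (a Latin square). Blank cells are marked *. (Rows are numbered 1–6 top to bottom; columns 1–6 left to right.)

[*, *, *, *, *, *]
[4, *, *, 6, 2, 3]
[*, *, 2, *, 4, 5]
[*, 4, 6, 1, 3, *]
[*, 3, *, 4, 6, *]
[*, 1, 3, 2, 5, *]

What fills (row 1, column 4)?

Row 1, column 5: row 1 has {} and column 5 has {2, 3, 4, 5, 6}, leaving only 1.
Row 2, column 2: row 2 has {2, 3, 4, 6} and column 2 has {1, 3, 4}, leaving only 5.
Row 2, column 3: row 2 has {2, 3, 4, 5, 6} and column 3 has {2, 3, 6}, leaving only 1.
Row 3, column 2: row 3 has {2, 4, 5} and column 2 has {1, 3, 4, 5}, leaving only 6.
Row 1, column 2: row 1 has {1} and column 2 has {1, 3, 4, 5, 6}, leaving only 2.
Row 3, column 4: row 3 has {2, 4, 5, 6} and column 4 has {1, 2, 4, 6}, leaving only 3.
Row 1 already has {1, 2} and column 4 already has {1, 2, 3, 4, 6}, so row 1, column 4 must be 5.

5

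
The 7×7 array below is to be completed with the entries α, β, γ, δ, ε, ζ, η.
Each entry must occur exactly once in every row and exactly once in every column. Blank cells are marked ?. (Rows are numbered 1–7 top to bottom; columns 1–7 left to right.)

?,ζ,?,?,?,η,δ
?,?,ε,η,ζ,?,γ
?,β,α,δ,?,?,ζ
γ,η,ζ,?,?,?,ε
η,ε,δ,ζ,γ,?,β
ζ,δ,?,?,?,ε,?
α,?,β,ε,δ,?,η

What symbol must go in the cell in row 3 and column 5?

Row 1, column 3: row 1 has {δ, ζ, η} and column 3 has {α, β, δ, ε, ζ}, leaving only γ.
Row 2, column 2: row 2 has {γ, ε, ζ, η} and column 2 has {β, δ, ε, ζ, η}, leaving only α.
Row 3, column 1: row 3 has {α, β, δ, ζ} and column 1 has {α, γ, ζ, η}, leaving only ε.
Row 3 already has {α, β, δ, ε, ζ} and column 5 already has {γ, δ, ζ}, so row 3, column 5 must be η.

η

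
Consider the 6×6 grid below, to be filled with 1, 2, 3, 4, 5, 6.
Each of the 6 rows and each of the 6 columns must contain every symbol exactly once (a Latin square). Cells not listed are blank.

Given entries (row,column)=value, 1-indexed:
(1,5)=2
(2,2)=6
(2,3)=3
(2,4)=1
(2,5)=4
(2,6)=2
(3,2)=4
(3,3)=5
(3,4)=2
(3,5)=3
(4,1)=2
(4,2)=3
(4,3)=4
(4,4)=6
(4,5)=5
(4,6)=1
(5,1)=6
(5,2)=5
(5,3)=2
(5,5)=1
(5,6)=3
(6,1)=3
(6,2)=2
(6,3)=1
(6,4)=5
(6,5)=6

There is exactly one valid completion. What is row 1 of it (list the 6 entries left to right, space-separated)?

Row 1, column 2: row 1 has {2} and column 2 has {2, 3, 4, 5, 6}, leaving only 1.
Row 1, column 3: row 1 has {1, 2} and column 3 has {1, 2, 3, 4, 5}, leaving only 6.
Row 2, column 1: row 2 has {1, 2, 3, 4, 6} and column 1 has {2, 3, 6}, leaving only 5.
Row 1, column 1: row 1 has {1, 2, 6} and column 1 has {2, 3, 5, 6}, leaving only 4.
Row 1, column 4: row 1 has {1, 2, 4, 6} and column 4 has {1, 2, 5, 6}, leaving only 3.
Row 1, column 6: row 1 has {1, 2, 3, 4, 6} and column 6 has {1, 2, 3}, leaving only 5.
So row 1 reads: 4 1 6 3 2 5.

4 1 6 3 2 5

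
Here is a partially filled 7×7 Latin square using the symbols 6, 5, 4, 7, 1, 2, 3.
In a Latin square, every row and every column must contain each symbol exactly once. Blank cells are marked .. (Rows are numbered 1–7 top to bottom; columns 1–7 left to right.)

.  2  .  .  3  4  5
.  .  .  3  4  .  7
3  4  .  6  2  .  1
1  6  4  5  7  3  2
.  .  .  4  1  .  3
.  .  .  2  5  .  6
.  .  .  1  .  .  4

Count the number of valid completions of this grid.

14

Row 1, column 1: eliminating its row and column leaves {6, 7}.
Row 1, column 3: eliminating its row and column leaves {6, 7, 1}.
Row 1, column 4: eliminating its row and column leaves {7}.
Row 2, column 1: eliminating its row and column leaves {6, 5, 2}.
Row 2, column 2: eliminating its row and column leaves {5, 1}.
Row 2, column 3: eliminating its row and column leaves {6, 5, 1, 2}.
Row 2, column 6: eliminating its row and column leaves {6, 5, 1, 2}.
Row 3, column 3: eliminating its row and column leaves {5, 7}.
Row 3, column 6: eliminating its row and column leaves {5, 7}.
Row 5, column 1: eliminating its row and column leaves {6, 5, 7, 2}.
Row 5, column 2: eliminating its row and column leaves {5, 7}.
Row 5, column 3: eliminating its row and column leaves {6, 5, 7, 2}.
Row 5, column 6: eliminating its row and column leaves {6, 5, 7, 2}.
Row 6, column 1: eliminating its row and column leaves {4, 7}.
Row 6, column 2: eliminating its row and column leaves {7, 1, 3}.
Row 6, column 3: eliminating its row and column leaves {7, 1, 3}.
Row 6, column 6: eliminating its row and column leaves {7, 1}.
Row 7, column 1: eliminating its row and column leaves {6, 5, 7, 2}.
Row 7, column 2: eliminating its row and column leaves {5, 7, 3}.
Row 7, column 3: eliminating its row and column leaves {6, 5, 7, 2, 3}.
Row 7, column 5: eliminating its row and column leaves {6}.
Row 7, column 6: eliminating its row and column leaves {6, 5, 7, 2}.
Enumerating the assignments across these blanks that avoid any row or column repeat gives 14 completions.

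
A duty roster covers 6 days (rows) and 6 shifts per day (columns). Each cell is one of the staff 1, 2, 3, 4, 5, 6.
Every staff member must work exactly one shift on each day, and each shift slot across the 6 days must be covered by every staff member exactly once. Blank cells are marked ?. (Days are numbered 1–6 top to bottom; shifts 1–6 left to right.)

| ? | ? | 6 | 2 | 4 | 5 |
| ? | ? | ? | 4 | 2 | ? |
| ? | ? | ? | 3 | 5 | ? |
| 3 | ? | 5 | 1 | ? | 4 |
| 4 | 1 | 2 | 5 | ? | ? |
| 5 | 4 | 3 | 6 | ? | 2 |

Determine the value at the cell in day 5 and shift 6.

Day 1, shift 1: day 1 has {2, 4, 5, 6} and shift 1 has {3, 4, 5}, leaving only 1.
Day 1, shift 2: day 1 has {1, 2, 4, 5, 6} and shift 2 has {1, 4}, leaving only 3.
Day 2, shift 1: day 2 has {2, 4} and shift 1 has {1, 3, 4, 5}, leaving only 6.
Day 2, shift 2: day 2 has {2, 4, 6} and shift 2 has {1, 3, 4}, leaving only 5.
Day 2, shift 3: day 2 has {2, 4, 5, 6} and shift 3 has {2, 3, 5, 6}, leaving only 1.
Day 2, shift 6: day 2 has {1, 2, 4, 5, 6} and shift 6 has {2, 4, 5}, leaving only 3.
Day 5 already has {1, 2, 4, 5} and shift 6 already has {2, 3, 4, 5}, so day 5, shift 6 must be 6.

6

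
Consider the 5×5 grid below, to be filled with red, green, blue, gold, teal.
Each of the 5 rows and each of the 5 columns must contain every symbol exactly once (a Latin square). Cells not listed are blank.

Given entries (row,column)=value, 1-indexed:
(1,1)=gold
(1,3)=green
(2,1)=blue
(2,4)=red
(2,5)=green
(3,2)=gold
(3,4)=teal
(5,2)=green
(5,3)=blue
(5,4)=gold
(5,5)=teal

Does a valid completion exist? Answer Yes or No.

Row 1, column 4: row 1 has {green, gold} and column 4 has {red, gold, teal}, so it must be blue.
Row 1, column 5: row 1 has {green, blue, gold} and column 5 has {green, teal}, so it must be red.
Row 1, column 2: row 1 has {red, green, blue, gold} and column 2 has {green, gold}, so it must be teal.
Now row 2, column 2: row 2 together with column 2 already contain {red, green, blue, gold, teal} — every symbol — so nothing can go there. The grid has no valid completion.

No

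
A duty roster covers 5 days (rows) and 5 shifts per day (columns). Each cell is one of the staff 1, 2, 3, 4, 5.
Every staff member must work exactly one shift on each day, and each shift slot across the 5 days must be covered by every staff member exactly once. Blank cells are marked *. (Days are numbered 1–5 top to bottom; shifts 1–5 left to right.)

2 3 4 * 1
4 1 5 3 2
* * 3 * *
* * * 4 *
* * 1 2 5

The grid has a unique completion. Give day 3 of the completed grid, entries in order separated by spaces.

5 2 3 1 4

Day 3, shift 5: day 3 has {3} and shift 5 has {1, 2, 5}, leaving only 4.
Day 1, shift 4: day 1 has {1, 2, 3, 4} and shift 4 has {2, 3, 4}, leaving only 5.
Day 3, shift 4: day 3 has {3, 4} and shift 4 has {2, 3, 4, 5}, leaving only 1.
Day 3, shift 1: day 3 has {1, 3, 4} and shift 1 has {2, 4}, leaving only 5.
Day 3, shift 2: day 3 has {1, 3, 4, 5} and shift 2 has {1, 3}, leaving only 2.
So day 3 reads: 5 2 3 1 4.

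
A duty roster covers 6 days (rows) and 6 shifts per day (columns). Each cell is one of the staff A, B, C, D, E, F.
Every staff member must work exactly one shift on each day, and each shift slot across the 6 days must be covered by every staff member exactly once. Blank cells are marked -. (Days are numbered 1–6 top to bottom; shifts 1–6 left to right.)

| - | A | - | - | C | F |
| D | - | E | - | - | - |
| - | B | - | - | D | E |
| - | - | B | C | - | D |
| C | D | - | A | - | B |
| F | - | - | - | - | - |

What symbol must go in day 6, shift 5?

B

Day 1, shift 3: day 1 has {A, C, F} and shift 3 has {B, E}, leaving only D.
Day 3, shift 1: day 3 has {B, D, E} and shift 1 has {C, D, F}, leaving only A.
Day 3, shift 4: day 3 has {A, B, D, E} and shift 4 has {A, C}, leaving only F.
Day 2, shift 4: day 2 has {D, E} and shift 4 has {A, C, F}, leaving only B.
Day 1, shift 4: day 1 has {A, C, D, F} and shift 4 has {A, B, C, F}, leaving only E.
Day 1, shift 1: day 1 has {A, C, D, E, F} and shift 1 has {A, C, D, F}, leaving only B.
Day 3, shift 3: day 3 has {A, B, D, E, F} and shift 3 has {B, D, E}, leaving only C.
Day 4, shift 1: day 4 has {B, C, D} and shift 1 has {A, B, C, D, F}, leaving only E.
Day 4, shift 2: day 4 has {B, C, D, E} and shift 2 has {A, B, D}, leaving only F.
Day 2, shift 2: day 2 has {B, D, E} and shift 2 has {A, B, D, F}, leaving only C.
Day 2, shift 6: day 2 has {B, C, D, E} and shift 6 has {B, D, E, F}, leaving only A.
Day 2, shift 5: day 2 has {A, B, C, D, E} and shift 5 has {C, D}, leaving only F.
Day 4, shift 5: day 4 has {B, C, D, E, F} and shift 5 has {C, D, F}, leaving only A.
Day 5, shift 3: day 5 has {A, B, C, D} and shift 3 has {B, C, D, E}, leaving only F.
Day 5, shift 5: day 5 has {A, B, C, D, F} and shift 5 has {A, C, D, F}, leaving only E.
Day 6 already has {F} and shift 5 already has {A, C, D, E, F}, so day 6, shift 5 must be B.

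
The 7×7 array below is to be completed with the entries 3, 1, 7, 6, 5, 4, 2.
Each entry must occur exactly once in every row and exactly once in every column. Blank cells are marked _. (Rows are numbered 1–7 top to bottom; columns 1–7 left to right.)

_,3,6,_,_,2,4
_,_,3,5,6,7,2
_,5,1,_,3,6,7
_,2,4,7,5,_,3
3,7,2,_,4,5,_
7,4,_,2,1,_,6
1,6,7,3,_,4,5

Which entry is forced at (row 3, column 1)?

2

Row 1, column 1: row 1 has {3, 6, 4, 2} and column 1 has {3, 1, 7}, leaving only 5.
Row 1, column 4: row 1 has {3, 6, 5, 4, 2} and column 4 has {3, 7, 5, 2}, leaving only 1.
Row 1, column 5: row 1 has {3, 1, 6, 5, 4, 2} and column 5 has {3, 1, 6, 5, 4}, leaving only 7.
Row 2, column 1: row 2 has {3, 7, 6, 5, 2} and column 1 has {3, 1, 7, 5}, leaving only 4.
Row 3 already has {3, 1, 7, 6, 5} and column 1 already has {3, 1, 7, 5, 4}, so row 3, column 1 must be 2.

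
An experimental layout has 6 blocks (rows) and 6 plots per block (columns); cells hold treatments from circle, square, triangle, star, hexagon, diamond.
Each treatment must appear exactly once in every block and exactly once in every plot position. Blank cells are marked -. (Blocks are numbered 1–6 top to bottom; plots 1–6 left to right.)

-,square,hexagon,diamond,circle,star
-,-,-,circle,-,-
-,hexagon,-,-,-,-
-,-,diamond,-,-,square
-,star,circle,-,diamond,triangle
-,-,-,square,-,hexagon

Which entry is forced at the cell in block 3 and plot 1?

Block 1, plot 1: block 1 has {circle, square, star, hexagon, diamond} and plot 1 has {}, leaving only triangle.
Block 2, plot 6: block 2 has {circle} and plot 6 has {square, triangle, star, hexagon}, leaving only diamond.
Block 2, plot 2: block 2 has {circle, diamond} and plot 2 has {square, star, hexagon}, leaving only triangle.
Block 3, plot 6: block 3 has {hexagon} and plot 6 has {square, triangle, star, hexagon, diamond}, leaving only circle.
Block 4, plot 2: block 4 has {square, diamond} and plot 2 has {square, triangle, star, hexagon}, leaving only circle.
Block 5, plot 4: block 5 has {circle, triangle, star, diamond} and plot 4 has {circle, square, diamond}, leaving only hexagon.
Block 5, plot 1: block 5 has {circle, triangle, star, hexagon, diamond} and plot 1 has {triangle}, leaving only square.
Block 6, plot 2: block 6 has {square, hexagon} and plot 2 has {circle, square, triangle, star, hexagon}, leaving only diamond.
Block 3, plot 1 is narrowed to {star, diamond}.
If it were star, then block 4, plot 1 would be left with no valid symbol.
So block 3, plot 1 must be diamond.

diamond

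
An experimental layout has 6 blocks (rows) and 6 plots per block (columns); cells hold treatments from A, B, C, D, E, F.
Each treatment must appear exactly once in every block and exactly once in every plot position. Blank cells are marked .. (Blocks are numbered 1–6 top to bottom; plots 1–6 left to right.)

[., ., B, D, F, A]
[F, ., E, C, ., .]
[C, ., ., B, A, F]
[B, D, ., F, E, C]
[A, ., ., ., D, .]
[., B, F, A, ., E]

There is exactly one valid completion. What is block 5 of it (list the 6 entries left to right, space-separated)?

A F C E D B

Block 5, plot 3: block 5 has {A, D} and plot 3 has {B, E, F}, leaving only C.
Block 5, plot 4: block 5 has {A, C, D} and plot 4 has {A, B, C, D, F}, leaving only E.
Block 5, plot 2: block 5 has {A, C, D, E} and plot 2 has {B, D}, leaving only F.
Block 5, plot 6: block 5 has {A, C, D, E, F} and plot 6 has {A, C, E, F}, leaving only B.
So block 5 reads: A F C E D B.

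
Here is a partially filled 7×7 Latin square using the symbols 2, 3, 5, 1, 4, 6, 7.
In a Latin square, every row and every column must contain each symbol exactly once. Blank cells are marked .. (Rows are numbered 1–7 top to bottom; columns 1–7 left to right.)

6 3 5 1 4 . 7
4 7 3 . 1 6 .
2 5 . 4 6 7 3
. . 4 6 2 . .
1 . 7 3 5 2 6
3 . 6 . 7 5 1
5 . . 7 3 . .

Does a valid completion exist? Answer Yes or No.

No

Row 1, column 6: row 1 together with column 6 already contain {2, 3, 5, 1, 4, 6, 7} — every symbol — so nothing can go there. The grid has no valid completion.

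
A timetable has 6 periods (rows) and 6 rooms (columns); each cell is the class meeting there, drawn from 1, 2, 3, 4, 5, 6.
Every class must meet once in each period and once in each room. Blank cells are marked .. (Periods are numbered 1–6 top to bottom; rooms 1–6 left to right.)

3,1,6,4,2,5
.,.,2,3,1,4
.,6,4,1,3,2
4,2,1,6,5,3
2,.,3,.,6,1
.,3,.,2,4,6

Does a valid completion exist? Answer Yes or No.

No period or room among the givens repeats a symbol, and propagating forced cells runs into no contradiction.
One valid completion exists (for instance, 3 1 6 4 2 5 / 6 5 2 3 1 4 / 5 6 4 1 3 2 / 4 2 1 6 5 3 / 2 4 3 5 6 1 / 1 3 5 2 4 6).

Yes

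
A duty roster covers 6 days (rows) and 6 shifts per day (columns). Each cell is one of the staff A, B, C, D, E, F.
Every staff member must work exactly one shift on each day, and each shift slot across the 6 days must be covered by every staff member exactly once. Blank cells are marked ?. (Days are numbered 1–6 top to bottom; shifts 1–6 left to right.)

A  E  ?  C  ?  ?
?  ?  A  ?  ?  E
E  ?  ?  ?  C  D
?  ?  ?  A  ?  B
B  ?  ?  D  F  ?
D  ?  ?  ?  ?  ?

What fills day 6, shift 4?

Day 1, shift 6: day 1 has {A, C, E} and shift 6 has {B, D, E}, leaving only F.
Day 6, shift 4 is narrowed to {B, E, F}.
If it were B, then day 3, shift 4 would be left with no valid symbol.
If it were F, then day 3, shift 4 would be left with no valid symbol.
So day 6, shift 4 must be E.

E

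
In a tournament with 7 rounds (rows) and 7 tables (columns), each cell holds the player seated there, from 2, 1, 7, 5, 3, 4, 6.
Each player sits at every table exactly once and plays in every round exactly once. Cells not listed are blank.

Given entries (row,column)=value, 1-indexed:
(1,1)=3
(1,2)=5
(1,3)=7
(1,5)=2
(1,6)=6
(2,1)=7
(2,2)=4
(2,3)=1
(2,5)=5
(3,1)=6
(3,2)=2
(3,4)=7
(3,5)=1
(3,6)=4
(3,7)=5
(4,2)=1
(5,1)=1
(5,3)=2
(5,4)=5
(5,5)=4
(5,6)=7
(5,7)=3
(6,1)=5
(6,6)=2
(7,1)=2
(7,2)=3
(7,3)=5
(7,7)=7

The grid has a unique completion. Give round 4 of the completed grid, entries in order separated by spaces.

Round 4, table 1: round 4 has {1} and table 1 has {2, 1, 7, 5, 3, 6}, leaving only 4.
Round 2, table 6: round 2 has {1, 7, 5, 4} and table 6 has {2, 7, 4, 6}, leaving only 3.
Round 4, table 6: round 4 has {1, 4} and table 6 has {2, 7, 3, 4, 6}, leaving only 5.
Round 3, table 3: round 3 has {2, 1, 7, 5, 4, 6} and table 3 has {2, 1, 7, 5}, leaving only 3.
Round 4, table 3: round 4 has {1, 5, 4} and table 3 has {2, 1, 7, 5, 3}, leaving only 6.
Round 4, table 7: round 4 has {1, 5, 4, 6} and table 7 has {7, 5, 3}, leaving only 2.
Round 4, table 4: round 4 has {2, 1, 5, 4, 6} and table 4 has {7, 5}, leaving only 3.
Round 4, table 5: round 4 has {2, 1, 5, 3, 4, 6} and table 5 has {2, 1, 5, 4}, leaving only 7.
So round 4 reads: 4 1 6 3 7 5 2.

4 1 6 3 7 5 2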